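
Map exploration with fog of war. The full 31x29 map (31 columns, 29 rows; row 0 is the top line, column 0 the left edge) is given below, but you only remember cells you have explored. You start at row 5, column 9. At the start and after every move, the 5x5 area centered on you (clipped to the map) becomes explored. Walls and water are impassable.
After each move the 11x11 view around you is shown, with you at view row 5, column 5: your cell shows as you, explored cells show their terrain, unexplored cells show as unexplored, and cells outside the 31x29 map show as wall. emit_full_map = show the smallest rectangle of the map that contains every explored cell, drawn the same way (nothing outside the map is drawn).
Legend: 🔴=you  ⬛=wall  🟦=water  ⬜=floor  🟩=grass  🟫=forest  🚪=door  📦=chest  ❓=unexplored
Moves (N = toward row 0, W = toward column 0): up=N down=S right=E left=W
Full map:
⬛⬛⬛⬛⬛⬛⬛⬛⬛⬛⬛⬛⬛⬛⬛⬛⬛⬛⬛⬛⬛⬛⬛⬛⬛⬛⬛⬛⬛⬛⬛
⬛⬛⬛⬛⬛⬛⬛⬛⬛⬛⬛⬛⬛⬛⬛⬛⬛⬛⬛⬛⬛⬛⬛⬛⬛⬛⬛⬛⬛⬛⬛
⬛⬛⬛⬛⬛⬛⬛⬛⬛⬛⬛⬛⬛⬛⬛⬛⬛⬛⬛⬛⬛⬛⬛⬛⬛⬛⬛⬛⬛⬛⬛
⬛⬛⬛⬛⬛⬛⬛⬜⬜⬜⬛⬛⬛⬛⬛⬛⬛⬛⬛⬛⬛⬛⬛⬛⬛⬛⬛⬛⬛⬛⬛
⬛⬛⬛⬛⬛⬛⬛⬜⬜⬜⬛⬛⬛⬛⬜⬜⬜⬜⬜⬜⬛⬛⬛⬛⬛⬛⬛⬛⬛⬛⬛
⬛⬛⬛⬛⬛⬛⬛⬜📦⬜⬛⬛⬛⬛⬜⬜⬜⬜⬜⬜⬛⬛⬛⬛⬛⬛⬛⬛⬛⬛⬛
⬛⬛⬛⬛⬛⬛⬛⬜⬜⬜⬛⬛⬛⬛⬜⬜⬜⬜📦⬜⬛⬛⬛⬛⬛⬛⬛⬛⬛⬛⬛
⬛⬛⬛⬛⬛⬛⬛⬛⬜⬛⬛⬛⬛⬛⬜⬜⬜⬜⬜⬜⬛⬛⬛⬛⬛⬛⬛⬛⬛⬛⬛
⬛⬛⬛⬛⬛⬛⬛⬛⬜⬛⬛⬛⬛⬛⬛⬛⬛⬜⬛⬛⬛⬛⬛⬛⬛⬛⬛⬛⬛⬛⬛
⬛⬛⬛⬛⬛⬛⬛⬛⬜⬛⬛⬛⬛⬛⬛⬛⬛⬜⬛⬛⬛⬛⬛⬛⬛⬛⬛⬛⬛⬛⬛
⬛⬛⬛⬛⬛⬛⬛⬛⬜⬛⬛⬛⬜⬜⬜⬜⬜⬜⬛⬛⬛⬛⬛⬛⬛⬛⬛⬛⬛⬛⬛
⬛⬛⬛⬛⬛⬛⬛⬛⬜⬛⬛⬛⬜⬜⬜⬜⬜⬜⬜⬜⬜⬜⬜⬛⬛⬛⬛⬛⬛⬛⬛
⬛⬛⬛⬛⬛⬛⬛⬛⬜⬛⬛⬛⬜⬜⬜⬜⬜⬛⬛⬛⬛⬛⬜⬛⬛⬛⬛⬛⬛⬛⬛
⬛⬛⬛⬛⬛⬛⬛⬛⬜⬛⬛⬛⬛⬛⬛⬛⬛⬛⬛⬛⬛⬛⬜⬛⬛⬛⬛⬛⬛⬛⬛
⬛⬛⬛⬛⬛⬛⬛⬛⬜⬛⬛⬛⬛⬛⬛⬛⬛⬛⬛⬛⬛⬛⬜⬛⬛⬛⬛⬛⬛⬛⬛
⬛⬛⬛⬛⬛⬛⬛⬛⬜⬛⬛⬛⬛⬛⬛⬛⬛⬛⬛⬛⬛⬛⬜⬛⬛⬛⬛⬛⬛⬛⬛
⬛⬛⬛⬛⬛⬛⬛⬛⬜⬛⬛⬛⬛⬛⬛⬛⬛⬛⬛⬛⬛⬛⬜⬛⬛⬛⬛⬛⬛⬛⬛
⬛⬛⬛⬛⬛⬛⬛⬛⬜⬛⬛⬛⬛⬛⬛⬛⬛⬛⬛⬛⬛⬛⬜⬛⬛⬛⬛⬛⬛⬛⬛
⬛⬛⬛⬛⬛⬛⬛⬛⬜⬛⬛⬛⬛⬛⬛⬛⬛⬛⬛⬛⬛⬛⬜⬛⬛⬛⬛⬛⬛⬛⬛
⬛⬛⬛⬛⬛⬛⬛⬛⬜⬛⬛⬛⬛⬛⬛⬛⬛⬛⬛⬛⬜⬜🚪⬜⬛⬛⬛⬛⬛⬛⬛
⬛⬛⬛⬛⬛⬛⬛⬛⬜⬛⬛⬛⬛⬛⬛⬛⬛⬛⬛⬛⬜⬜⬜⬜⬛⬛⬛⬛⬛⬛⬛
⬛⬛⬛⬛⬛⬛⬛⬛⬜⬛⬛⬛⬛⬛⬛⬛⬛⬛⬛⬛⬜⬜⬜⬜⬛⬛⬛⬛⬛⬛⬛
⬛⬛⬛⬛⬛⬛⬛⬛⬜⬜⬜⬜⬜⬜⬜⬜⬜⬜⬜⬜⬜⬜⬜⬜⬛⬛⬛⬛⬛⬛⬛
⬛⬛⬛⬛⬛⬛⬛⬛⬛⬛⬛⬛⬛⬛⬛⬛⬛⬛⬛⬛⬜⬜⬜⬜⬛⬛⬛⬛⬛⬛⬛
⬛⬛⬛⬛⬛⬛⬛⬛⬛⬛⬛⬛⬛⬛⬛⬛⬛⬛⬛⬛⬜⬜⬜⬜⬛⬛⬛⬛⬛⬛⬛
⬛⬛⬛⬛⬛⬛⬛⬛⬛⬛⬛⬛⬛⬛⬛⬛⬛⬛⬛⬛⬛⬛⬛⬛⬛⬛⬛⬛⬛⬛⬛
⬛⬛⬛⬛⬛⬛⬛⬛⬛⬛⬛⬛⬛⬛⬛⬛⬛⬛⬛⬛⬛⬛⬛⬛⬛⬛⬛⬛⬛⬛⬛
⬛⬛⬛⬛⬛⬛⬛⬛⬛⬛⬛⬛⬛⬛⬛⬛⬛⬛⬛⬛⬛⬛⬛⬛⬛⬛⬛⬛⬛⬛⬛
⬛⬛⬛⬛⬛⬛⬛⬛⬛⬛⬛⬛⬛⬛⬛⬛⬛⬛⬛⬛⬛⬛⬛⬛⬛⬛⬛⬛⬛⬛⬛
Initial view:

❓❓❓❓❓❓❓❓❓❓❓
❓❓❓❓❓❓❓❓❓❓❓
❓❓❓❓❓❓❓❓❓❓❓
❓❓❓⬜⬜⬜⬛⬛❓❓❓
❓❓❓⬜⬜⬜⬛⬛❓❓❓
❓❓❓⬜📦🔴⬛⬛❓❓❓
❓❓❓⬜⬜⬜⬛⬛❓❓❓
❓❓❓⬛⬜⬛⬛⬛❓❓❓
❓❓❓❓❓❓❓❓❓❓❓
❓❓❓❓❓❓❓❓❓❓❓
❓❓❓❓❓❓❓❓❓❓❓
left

❓❓❓❓❓❓❓❓❓❓❓
❓❓❓❓❓❓❓❓❓❓❓
❓❓❓❓❓❓❓❓❓❓❓
❓❓❓⬛⬜⬜⬜⬛⬛❓❓
❓❓❓⬛⬜⬜⬜⬛⬛❓❓
❓❓❓⬛⬜🔴⬜⬛⬛❓❓
❓❓❓⬛⬜⬜⬜⬛⬛❓❓
❓❓❓⬛⬛⬜⬛⬛⬛❓❓
❓❓❓❓❓❓❓❓❓❓❓
❓❓❓❓❓❓❓❓❓❓❓
❓❓❓❓❓❓❓❓❓❓❓

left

❓❓❓❓❓❓❓❓❓❓❓
❓❓❓❓❓❓❓❓❓❓❓
❓❓❓❓❓❓❓❓❓❓❓
❓❓❓⬛⬛⬜⬜⬜⬛⬛❓
❓❓❓⬛⬛⬜⬜⬜⬛⬛❓
❓❓❓⬛⬛🔴📦⬜⬛⬛❓
❓❓❓⬛⬛⬜⬜⬜⬛⬛❓
❓❓❓⬛⬛⬛⬜⬛⬛⬛❓
❓❓❓❓❓❓❓❓❓❓❓
❓❓❓❓❓❓❓❓❓❓❓
❓❓❓❓❓❓❓❓❓❓❓

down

❓❓❓❓❓❓❓❓❓❓❓
❓❓❓❓❓❓❓❓❓❓❓
❓❓❓⬛⬛⬜⬜⬜⬛⬛❓
❓❓❓⬛⬛⬜⬜⬜⬛⬛❓
❓❓❓⬛⬛⬜📦⬜⬛⬛❓
❓❓❓⬛⬛🔴⬜⬜⬛⬛❓
❓❓❓⬛⬛⬛⬜⬛⬛⬛❓
❓❓❓⬛⬛⬛⬜⬛❓❓❓
❓❓❓❓❓❓❓❓❓❓❓
❓❓❓❓❓❓❓❓❓❓❓
❓❓❓❓❓❓❓❓❓❓❓

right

❓❓❓❓❓❓❓❓❓❓❓
❓❓❓❓❓❓❓❓❓❓❓
❓❓⬛⬛⬜⬜⬜⬛⬛❓❓
❓❓⬛⬛⬜⬜⬜⬛⬛❓❓
❓❓⬛⬛⬜📦⬜⬛⬛❓❓
❓❓⬛⬛⬜🔴⬜⬛⬛❓❓
❓❓⬛⬛⬛⬜⬛⬛⬛❓❓
❓❓⬛⬛⬛⬜⬛⬛❓❓❓
❓❓❓❓❓❓❓❓❓❓❓
❓❓❓❓❓❓❓❓❓❓❓
❓❓❓❓❓❓❓❓❓❓❓

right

❓❓❓❓❓❓❓❓❓❓❓
❓❓❓❓❓❓❓❓❓❓❓
❓⬛⬛⬜⬜⬜⬛⬛❓❓❓
❓⬛⬛⬜⬜⬜⬛⬛❓❓❓
❓⬛⬛⬜📦⬜⬛⬛❓❓❓
❓⬛⬛⬜⬜🔴⬛⬛❓❓❓
❓⬛⬛⬛⬜⬛⬛⬛❓❓❓
❓⬛⬛⬛⬜⬛⬛⬛❓❓❓
❓❓❓❓❓❓❓❓❓❓❓
❓❓❓❓❓❓❓❓❓❓❓
❓❓❓❓❓❓❓❓❓❓❓

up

❓❓❓❓❓❓❓❓❓❓❓
❓❓❓❓❓❓❓❓❓❓❓
❓❓❓❓❓❓❓❓❓❓❓
❓⬛⬛⬜⬜⬜⬛⬛❓❓❓
❓⬛⬛⬜⬜⬜⬛⬛❓❓❓
❓⬛⬛⬜📦🔴⬛⬛❓❓❓
❓⬛⬛⬜⬜⬜⬛⬛❓❓❓
❓⬛⬛⬛⬜⬛⬛⬛❓❓❓
❓⬛⬛⬛⬜⬛⬛⬛❓❓❓
❓❓❓❓❓❓❓❓❓❓❓
❓❓❓❓❓❓❓❓❓❓❓

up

⬛⬛⬛⬛⬛⬛⬛⬛⬛⬛⬛
❓❓❓❓❓❓❓❓❓❓❓
❓❓❓❓❓❓❓❓❓❓❓
❓❓❓⬛⬛⬛⬛⬛❓❓❓
❓⬛⬛⬜⬜⬜⬛⬛❓❓❓
❓⬛⬛⬜⬜🔴⬛⬛❓❓❓
❓⬛⬛⬜📦⬜⬛⬛❓❓❓
❓⬛⬛⬜⬜⬜⬛⬛❓❓❓
❓⬛⬛⬛⬜⬛⬛⬛❓❓❓
❓⬛⬛⬛⬜⬛⬛⬛❓❓❓
❓❓❓❓❓❓❓❓❓❓❓

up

⬛⬛⬛⬛⬛⬛⬛⬛⬛⬛⬛
⬛⬛⬛⬛⬛⬛⬛⬛⬛⬛⬛
❓❓❓❓❓❓❓❓❓❓❓
❓❓❓⬛⬛⬛⬛⬛❓❓❓
❓❓❓⬛⬛⬛⬛⬛❓❓❓
❓⬛⬛⬜⬜🔴⬛⬛❓❓❓
❓⬛⬛⬜⬜⬜⬛⬛❓❓❓
❓⬛⬛⬜📦⬜⬛⬛❓❓❓
❓⬛⬛⬜⬜⬜⬛⬛❓❓❓
❓⬛⬛⬛⬜⬛⬛⬛❓❓❓
❓⬛⬛⬛⬜⬛⬛⬛❓❓❓

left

⬛⬛⬛⬛⬛⬛⬛⬛⬛⬛⬛
⬛⬛⬛⬛⬛⬛⬛⬛⬛⬛⬛
❓❓❓❓❓❓❓❓❓❓❓
❓❓❓⬛⬛⬛⬛⬛⬛❓❓
❓❓❓⬛⬛⬛⬛⬛⬛❓❓
❓❓⬛⬛⬜🔴⬜⬛⬛❓❓
❓❓⬛⬛⬜⬜⬜⬛⬛❓❓
❓❓⬛⬛⬜📦⬜⬛⬛❓❓
❓❓⬛⬛⬜⬜⬜⬛⬛❓❓
❓❓⬛⬛⬛⬜⬛⬛⬛❓❓
❓❓⬛⬛⬛⬜⬛⬛⬛❓❓

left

⬛⬛⬛⬛⬛⬛⬛⬛⬛⬛⬛
⬛⬛⬛⬛⬛⬛⬛⬛⬛⬛⬛
❓❓❓❓❓❓❓❓❓❓❓
❓❓❓⬛⬛⬛⬛⬛⬛⬛❓
❓❓❓⬛⬛⬛⬛⬛⬛⬛❓
❓❓❓⬛⬛🔴⬜⬜⬛⬛❓
❓❓❓⬛⬛⬜⬜⬜⬛⬛❓
❓❓❓⬛⬛⬜📦⬜⬛⬛❓
❓❓❓⬛⬛⬜⬜⬜⬛⬛❓
❓❓❓⬛⬛⬛⬜⬛⬛⬛❓
❓❓❓⬛⬛⬛⬜⬛⬛⬛❓

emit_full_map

⬛⬛⬛⬛⬛⬛⬛
⬛⬛⬛⬛⬛⬛⬛
⬛⬛🔴⬜⬜⬛⬛
⬛⬛⬜⬜⬜⬛⬛
⬛⬛⬜📦⬜⬛⬛
⬛⬛⬜⬜⬜⬛⬛
⬛⬛⬛⬜⬛⬛⬛
⬛⬛⬛⬜⬛⬛⬛

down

⬛⬛⬛⬛⬛⬛⬛⬛⬛⬛⬛
❓❓❓❓❓❓❓❓❓❓❓
❓❓❓⬛⬛⬛⬛⬛⬛⬛❓
❓❓❓⬛⬛⬛⬛⬛⬛⬛❓
❓❓❓⬛⬛⬜⬜⬜⬛⬛❓
❓❓❓⬛⬛🔴⬜⬜⬛⬛❓
❓❓❓⬛⬛⬜📦⬜⬛⬛❓
❓❓❓⬛⬛⬜⬜⬜⬛⬛❓
❓❓❓⬛⬛⬛⬜⬛⬛⬛❓
❓❓❓⬛⬛⬛⬜⬛⬛⬛❓
❓❓❓❓❓❓❓❓❓❓❓

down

❓❓❓❓❓❓❓❓❓❓❓
❓❓❓⬛⬛⬛⬛⬛⬛⬛❓
❓❓❓⬛⬛⬛⬛⬛⬛⬛❓
❓❓❓⬛⬛⬜⬜⬜⬛⬛❓
❓❓❓⬛⬛⬜⬜⬜⬛⬛❓
❓❓❓⬛⬛🔴📦⬜⬛⬛❓
❓❓❓⬛⬛⬜⬜⬜⬛⬛❓
❓❓❓⬛⬛⬛⬜⬛⬛⬛❓
❓❓❓⬛⬛⬛⬜⬛⬛⬛❓
❓❓❓❓❓❓❓❓❓❓❓
❓❓❓❓❓❓❓❓❓❓❓

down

❓❓❓⬛⬛⬛⬛⬛⬛⬛❓
❓❓❓⬛⬛⬛⬛⬛⬛⬛❓
❓❓❓⬛⬛⬜⬜⬜⬛⬛❓
❓❓❓⬛⬛⬜⬜⬜⬛⬛❓
❓❓❓⬛⬛⬜📦⬜⬛⬛❓
❓❓❓⬛⬛🔴⬜⬜⬛⬛❓
❓❓❓⬛⬛⬛⬜⬛⬛⬛❓
❓❓❓⬛⬛⬛⬜⬛⬛⬛❓
❓❓❓❓❓❓❓❓❓❓❓
❓❓❓❓❓❓❓❓❓❓❓
❓❓❓❓❓❓❓❓❓❓❓

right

❓❓⬛⬛⬛⬛⬛⬛⬛❓❓
❓❓⬛⬛⬛⬛⬛⬛⬛❓❓
❓❓⬛⬛⬜⬜⬜⬛⬛❓❓
❓❓⬛⬛⬜⬜⬜⬛⬛❓❓
❓❓⬛⬛⬜📦⬜⬛⬛❓❓
❓❓⬛⬛⬜🔴⬜⬛⬛❓❓
❓❓⬛⬛⬛⬜⬛⬛⬛❓❓
❓❓⬛⬛⬛⬜⬛⬛⬛❓❓
❓❓❓❓❓❓❓❓❓❓❓
❓❓❓❓❓❓❓❓❓❓❓
❓❓❓❓❓❓❓❓❓❓❓

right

❓⬛⬛⬛⬛⬛⬛⬛❓❓❓
❓⬛⬛⬛⬛⬛⬛⬛❓❓❓
❓⬛⬛⬜⬜⬜⬛⬛❓❓❓
❓⬛⬛⬜⬜⬜⬛⬛❓❓❓
❓⬛⬛⬜📦⬜⬛⬛❓❓❓
❓⬛⬛⬜⬜🔴⬛⬛❓❓❓
❓⬛⬛⬛⬜⬛⬛⬛❓❓❓
❓⬛⬛⬛⬜⬛⬛⬛❓❓❓
❓❓❓❓❓❓❓❓❓❓❓
❓❓❓❓❓❓❓❓❓❓❓
❓❓❓❓❓❓❓❓❓❓❓

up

❓❓❓❓❓❓❓❓❓❓❓
❓⬛⬛⬛⬛⬛⬛⬛❓❓❓
❓⬛⬛⬛⬛⬛⬛⬛❓❓❓
❓⬛⬛⬜⬜⬜⬛⬛❓❓❓
❓⬛⬛⬜⬜⬜⬛⬛❓❓❓
❓⬛⬛⬜📦🔴⬛⬛❓❓❓
❓⬛⬛⬜⬜⬜⬛⬛❓❓❓
❓⬛⬛⬛⬜⬛⬛⬛❓❓❓
❓⬛⬛⬛⬜⬛⬛⬛❓❓❓
❓❓❓❓❓❓❓❓❓❓❓
❓❓❓❓❓❓❓❓❓❓❓

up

⬛⬛⬛⬛⬛⬛⬛⬛⬛⬛⬛
❓❓❓❓❓❓❓❓❓❓❓
❓⬛⬛⬛⬛⬛⬛⬛❓❓❓
❓⬛⬛⬛⬛⬛⬛⬛❓❓❓
❓⬛⬛⬜⬜⬜⬛⬛❓❓❓
❓⬛⬛⬜⬜🔴⬛⬛❓❓❓
❓⬛⬛⬜📦⬜⬛⬛❓❓❓
❓⬛⬛⬜⬜⬜⬛⬛❓❓❓
❓⬛⬛⬛⬜⬛⬛⬛❓❓❓
❓⬛⬛⬛⬜⬛⬛⬛❓❓❓
❓❓❓❓❓❓❓❓❓❓❓

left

⬛⬛⬛⬛⬛⬛⬛⬛⬛⬛⬛
❓❓❓❓❓❓❓❓❓❓❓
❓❓⬛⬛⬛⬛⬛⬛⬛❓❓
❓❓⬛⬛⬛⬛⬛⬛⬛❓❓
❓❓⬛⬛⬜⬜⬜⬛⬛❓❓
❓❓⬛⬛⬜🔴⬜⬛⬛❓❓
❓❓⬛⬛⬜📦⬜⬛⬛❓❓
❓❓⬛⬛⬜⬜⬜⬛⬛❓❓
❓❓⬛⬛⬛⬜⬛⬛⬛❓❓
❓❓⬛⬛⬛⬜⬛⬛⬛❓❓
❓❓❓❓❓❓❓❓❓❓❓

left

⬛⬛⬛⬛⬛⬛⬛⬛⬛⬛⬛
❓❓❓❓❓❓❓❓❓❓❓
❓❓❓⬛⬛⬛⬛⬛⬛⬛❓
❓❓❓⬛⬛⬛⬛⬛⬛⬛❓
❓❓❓⬛⬛⬜⬜⬜⬛⬛❓
❓❓❓⬛⬛🔴⬜⬜⬛⬛❓
❓❓❓⬛⬛⬜📦⬜⬛⬛❓
❓❓❓⬛⬛⬜⬜⬜⬛⬛❓
❓❓❓⬛⬛⬛⬜⬛⬛⬛❓
❓❓❓⬛⬛⬛⬜⬛⬛⬛❓
❓❓❓❓❓❓❓❓❓❓❓

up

⬛⬛⬛⬛⬛⬛⬛⬛⬛⬛⬛
⬛⬛⬛⬛⬛⬛⬛⬛⬛⬛⬛
❓❓❓❓❓❓❓❓❓❓❓
❓❓❓⬛⬛⬛⬛⬛⬛⬛❓
❓❓❓⬛⬛⬛⬛⬛⬛⬛❓
❓❓❓⬛⬛🔴⬜⬜⬛⬛❓
❓❓❓⬛⬛⬜⬜⬜⬛⬛❓
❓❓❓⬛⬛⬜📦⬜⬛⬛❓
❓❓❓⬛⬛⬜⬜⬜⬛⬛❓
❓❓❓⬛⬛⬛⬜⬛⬛⬛❓
❓❓❓⬛⬛⬛⬜⬛⬛⬛❓


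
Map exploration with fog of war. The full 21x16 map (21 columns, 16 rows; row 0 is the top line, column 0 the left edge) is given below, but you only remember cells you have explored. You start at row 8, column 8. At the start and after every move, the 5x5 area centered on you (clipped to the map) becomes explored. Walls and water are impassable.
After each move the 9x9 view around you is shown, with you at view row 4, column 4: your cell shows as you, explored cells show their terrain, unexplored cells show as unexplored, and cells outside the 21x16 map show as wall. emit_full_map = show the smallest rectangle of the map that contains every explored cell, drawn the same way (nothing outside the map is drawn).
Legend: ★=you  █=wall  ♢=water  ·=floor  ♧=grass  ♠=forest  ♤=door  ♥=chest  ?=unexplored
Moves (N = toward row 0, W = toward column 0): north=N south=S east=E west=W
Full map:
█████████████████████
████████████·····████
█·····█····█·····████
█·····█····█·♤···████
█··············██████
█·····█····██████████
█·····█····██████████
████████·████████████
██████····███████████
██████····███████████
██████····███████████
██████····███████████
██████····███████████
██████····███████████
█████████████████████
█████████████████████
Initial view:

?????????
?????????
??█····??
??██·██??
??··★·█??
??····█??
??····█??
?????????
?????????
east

?????????
?????????
?█····█??
?██·███??
?···★██??
?····██??
?····██??
?????????
?????????

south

?????????
?█····█??
?██·███??
?····██??
?···★██??
?····██??
??···██??
?????????
?????????

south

?█····█??
?██·███??
?····██??
?····██??
?···★██??
??···██??
??···██??
?????????
?????????

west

??█····█?
??██·███?
??····██?
??····██?
??··★·██?
??····██?
??····██?
?????????
?????????

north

?????????
??█····█?
??██·███?
??····██?
??··★·██?
??····██?
??····██?
??····██?
?????????

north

?????????
?????????
??█····█?
??██·███?
??··★·██?
??····██?
??····██?
??····██?
??····██?

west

?????????
?????????
??·█····█
??███·███
??█·★··██
??█····██
??█····██
???····██
???····██

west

?????????
?????????
??··█····
??████·██
??██★···█
??██····█
??██····█
????····█
????····█

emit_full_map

··█····█
████·███
██★···██
██····██
██····██
??····██
??····██

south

?????????
??··█····
??████·██
??██····█
??██★···█
??██····█
??██····█
????····█
?????????

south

??··█····
??████·██
??██····█
??██····█
??██★···█
??██····█
??██····█
?????????
?????????

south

??████·██
??██····█
??██····█
??██····█
??██★···█
??██····█
??██···??
?????????
?????????

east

?████·███
?██····██
?██····██
?██····██
?██·★··██
?██····██
?██····??
?????????
?????????

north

?··█····█
?████·███
?██····██
?██····██
?██·★··██
?██····██
?██····██
?██····??
?????????

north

?????????
?··█····█
?████·███
?██····██
?██·★··██
?██····██
?██····██
?██····██
?██····??

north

?????????
?????????
?··█····█
?████·███
?██·★··██
?██····██
?██····██
?██····██
?██····██

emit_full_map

··█····█
████·███
██·★··██
██····██
██····██
██····██
██····██
██····??

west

?????????
?????????
??··█····
??████·██
??██★···█
??██····█
??██····█
??██····█
??██····█

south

?????????
??··█····
??████·██
??██····█
??██★···█
??██····█
??██····█
??██····█
??██····?

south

??··█····
??████·██
??██····█
??██····█
??██★···█
??██····█
??██····█
??██····?
?????????

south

??████·██
??██····█
??██····█
??██····█
??██★···█
??██····█
??██····?
?????????
?????????

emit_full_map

··█····█
████·███
██····██
██····██
██····██
██★···██
██····██
██····??

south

??██····█
??██····█
??██····█
??██····█
??██★···█
??██····?
??█████??
?????????
█████████

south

??██····█
??██····█
??██····█
??██····█
??██★···?
??█████??
??█████??
█████████
█████████

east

?██····██
?██····██
?██····██
?██····██
?██·★··??
?██████??
?██████??
█████████
█████████

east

██····██?
██····██?
██····██?
██····██?
██··★·█??
███████??
███████??
█████████
█████████

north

██····██?
██····██?
██····██?
██····██?
██··★·██?
██····█??
███████??
███████??
█████████

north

████·███?
██····██?
██····██?
██····██?
██··★·██?
██····██?
██····█??
███████??
███████??

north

··█····█?
████·███?
██····██?
██····██?
██··★·██?
██····██?
██····██?
██····█??
███████??

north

?????????
··█····█?
████·███?
██····██?
██··★·██?
██····██?
██····██?
██····██?
██····█??

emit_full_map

··█····█
████·███
██····██
██··★·██
██····██
██····██
██····██
██····█?
███████?
███████?

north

?????????
?????????
··█····█?
████·███?
██··★·██?
██····██?
██····██?
██····██?
██····██?

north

?????????
?????????
??█····??
··█····█?
████★███?
██····██?
██····██?
██····██?
██····██?

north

?????????
?????????
??·····??
??█····??
··█·★··█?
████·███?
██····██?
██····██?
██····██?

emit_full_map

??·····?
??█····?
··█·★··█
████·███
██····██
██····██
██····██
██····██
██····██
██····█?
███████?
███████?


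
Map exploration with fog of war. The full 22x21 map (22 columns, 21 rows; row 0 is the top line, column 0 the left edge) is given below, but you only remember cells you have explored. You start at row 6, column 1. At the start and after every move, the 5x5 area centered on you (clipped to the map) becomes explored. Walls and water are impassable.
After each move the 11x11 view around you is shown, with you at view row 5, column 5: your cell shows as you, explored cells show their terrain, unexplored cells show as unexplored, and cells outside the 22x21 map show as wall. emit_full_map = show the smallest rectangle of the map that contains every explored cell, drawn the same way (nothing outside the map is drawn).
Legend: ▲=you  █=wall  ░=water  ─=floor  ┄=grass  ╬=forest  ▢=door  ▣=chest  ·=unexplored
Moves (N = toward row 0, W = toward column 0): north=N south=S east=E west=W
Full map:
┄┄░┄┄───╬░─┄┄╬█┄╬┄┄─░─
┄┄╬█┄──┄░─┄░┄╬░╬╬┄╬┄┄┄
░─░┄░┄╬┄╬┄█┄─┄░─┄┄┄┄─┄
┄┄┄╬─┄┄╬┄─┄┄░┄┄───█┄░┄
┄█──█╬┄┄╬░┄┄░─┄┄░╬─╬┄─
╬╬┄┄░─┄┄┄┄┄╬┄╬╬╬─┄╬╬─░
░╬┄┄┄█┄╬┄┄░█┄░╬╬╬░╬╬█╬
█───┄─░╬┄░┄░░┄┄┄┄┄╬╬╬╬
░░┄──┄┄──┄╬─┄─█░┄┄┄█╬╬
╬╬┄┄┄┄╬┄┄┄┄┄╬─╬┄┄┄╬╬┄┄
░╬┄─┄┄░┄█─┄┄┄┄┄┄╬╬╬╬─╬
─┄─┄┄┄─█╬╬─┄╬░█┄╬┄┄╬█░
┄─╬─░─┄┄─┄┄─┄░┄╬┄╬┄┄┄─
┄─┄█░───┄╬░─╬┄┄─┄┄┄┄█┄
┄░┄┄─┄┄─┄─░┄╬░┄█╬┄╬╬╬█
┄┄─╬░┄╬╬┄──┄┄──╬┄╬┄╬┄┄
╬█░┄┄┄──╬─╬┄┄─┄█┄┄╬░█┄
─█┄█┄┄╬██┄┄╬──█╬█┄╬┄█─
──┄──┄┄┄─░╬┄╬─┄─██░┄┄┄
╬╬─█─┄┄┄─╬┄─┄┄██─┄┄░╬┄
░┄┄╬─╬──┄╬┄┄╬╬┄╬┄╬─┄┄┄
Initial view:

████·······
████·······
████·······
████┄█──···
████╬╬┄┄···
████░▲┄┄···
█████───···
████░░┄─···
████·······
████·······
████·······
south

████·······
████·······
████┄█──···
████╬╬┄┄···
████░╬┄┄···
█████▲──···
████░░┄─···
████╬╬┄┄···
████·······
████·······
████·······

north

████·······
████·······
████·······
████┄█──···
████╬╬┄┄···
████░▲┄┄···
█████───···
████░░┄─···
████╬╬┄┄···
████·······
████·······

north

████·······
████·······
████·······
████┄┄┄╬···
████┄█──···
████╬▲┄┄···
████░╬┄┄···
█████───···
████░░┄─···
████╬╬┄┄···
████·······

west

█████······
█████······
█████······
█████┄┄┄╬··
█████┄█──··
█████▲╬┄┄··
█████░╬┄┄··
██████───··
█████░░┄─··
█████╬╬┄┄··
█████······

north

███████████
█████······
█████······
█████░─░···
█████┄┄┄╬··
█████▲█──··
█████╬╬┄┄··
█████░╬┄┄··
██████───··
█████░░┄─··
█████╬╬┄┄··

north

███████████
███████████
█████······
█████┄┄╬···
█████░─░···
█████▲┄┄╬··
█████┄█──··
█████╬╬┄┄··
█████░╬┄┄··
██████───··
█████░░┄─··

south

███████████
█████······
█████┄┄╬···
█████░─░···
█████┄┄┄╬··
█████▲█──··
█████╬╬┄┄··
█████░╬┄┄··
██████───··
█████░░┄─··
█████╬╬┄┄··

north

███████████
███████████
█████······
█████┄┄╬···
█████░─░···
█████▲┄┄╬··
█████┄█──··
█████╬╬┄┄··
█████░╬┄┄··
██████───··
█████░░┄─··

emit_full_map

┄┄╬·
░─░·
▲┄┄╬
┄█──
╬╬┄┄
░╬┄┄
█───
░░┄─
╬╬┄┄

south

███████████
█████······
█████┄┄╬···
█████░─░···
█████┄┄┄╬··
█████▲█──··
█████╬╬┄┄··
█████░╬┄┄··
██████───··
█████░░┄─··
█████╬╬┄┄··


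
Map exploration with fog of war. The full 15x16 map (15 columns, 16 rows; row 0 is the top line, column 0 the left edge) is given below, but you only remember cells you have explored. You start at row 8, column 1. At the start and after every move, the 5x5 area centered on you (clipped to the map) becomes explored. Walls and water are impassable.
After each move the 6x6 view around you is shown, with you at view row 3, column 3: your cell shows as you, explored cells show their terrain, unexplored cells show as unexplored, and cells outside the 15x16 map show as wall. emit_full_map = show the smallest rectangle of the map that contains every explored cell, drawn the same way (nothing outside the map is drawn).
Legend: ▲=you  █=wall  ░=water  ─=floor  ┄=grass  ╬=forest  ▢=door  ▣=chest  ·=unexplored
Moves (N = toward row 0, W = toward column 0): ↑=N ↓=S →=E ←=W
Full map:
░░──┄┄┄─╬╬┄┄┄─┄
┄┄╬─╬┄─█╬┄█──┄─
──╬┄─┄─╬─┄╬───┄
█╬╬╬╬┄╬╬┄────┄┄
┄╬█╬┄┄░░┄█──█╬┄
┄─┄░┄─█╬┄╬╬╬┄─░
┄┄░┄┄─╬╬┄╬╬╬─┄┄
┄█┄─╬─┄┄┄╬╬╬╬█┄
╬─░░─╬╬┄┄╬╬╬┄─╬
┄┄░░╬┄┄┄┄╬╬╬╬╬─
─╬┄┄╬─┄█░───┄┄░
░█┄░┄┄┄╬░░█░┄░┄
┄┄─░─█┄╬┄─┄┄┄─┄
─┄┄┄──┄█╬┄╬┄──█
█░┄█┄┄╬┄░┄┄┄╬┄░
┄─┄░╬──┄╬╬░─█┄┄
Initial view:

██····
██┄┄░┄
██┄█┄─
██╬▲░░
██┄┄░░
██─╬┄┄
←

███···
███┄┄░
███┄█┄
███▲─░
███┄┄░
███─╬┄

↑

███···
███┄─┄
███┄┄░
███▲█┄
███╬─░
███┄┄░

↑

███···
███┄╬█
███┄─┄
███▲┄░
███┄█┄
███╬─░

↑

███···
████╬╬
███┄╬█
███▲─┄
███┄┄░
███┄█┄

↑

███···
███──╬
████╬╬
███▲╬█
███┄─┄
███┄┄░

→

██····
██──╬┄
███╬╬╬
██┄▲█╬
██┄─┄░
██┄┄░┄

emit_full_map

──╬┄
█╬╬╬
┄▲█╬
┄─┄░
┄┄░┄
┄█┄─
╬─░░
┄┄░░
─╬┄┄

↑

██····
██┄┄╬─
██──╬┄
███▲╬╬
██┄╬█╬
██┄─┄░

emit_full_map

┄┄╬─
──╬┄
█▲╬╬
┄╬█╬
┄─┄░
┄┄░┄
┄█┄─
╬─░░
┄┄░░
─╬┄┄


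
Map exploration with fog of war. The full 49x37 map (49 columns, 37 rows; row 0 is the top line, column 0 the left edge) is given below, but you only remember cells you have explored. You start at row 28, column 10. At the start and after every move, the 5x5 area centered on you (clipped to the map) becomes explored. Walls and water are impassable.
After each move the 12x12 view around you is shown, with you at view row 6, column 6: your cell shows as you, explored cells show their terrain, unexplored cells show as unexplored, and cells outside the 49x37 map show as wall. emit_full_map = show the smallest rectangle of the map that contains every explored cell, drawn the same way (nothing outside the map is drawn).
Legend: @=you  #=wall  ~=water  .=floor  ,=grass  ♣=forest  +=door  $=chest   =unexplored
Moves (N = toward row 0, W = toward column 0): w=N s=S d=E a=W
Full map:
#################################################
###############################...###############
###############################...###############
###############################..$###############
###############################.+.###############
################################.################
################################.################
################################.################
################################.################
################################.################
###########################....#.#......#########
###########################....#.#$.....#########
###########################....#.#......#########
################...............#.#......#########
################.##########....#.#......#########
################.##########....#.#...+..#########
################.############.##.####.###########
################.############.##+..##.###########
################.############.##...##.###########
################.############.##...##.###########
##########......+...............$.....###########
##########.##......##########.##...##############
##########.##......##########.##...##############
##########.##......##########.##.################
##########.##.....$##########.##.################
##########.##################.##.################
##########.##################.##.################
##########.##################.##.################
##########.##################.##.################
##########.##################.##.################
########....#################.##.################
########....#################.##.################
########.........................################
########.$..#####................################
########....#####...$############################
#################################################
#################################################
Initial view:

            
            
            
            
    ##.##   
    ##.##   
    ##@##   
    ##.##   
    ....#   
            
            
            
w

            
            
            
            
    ##.##   
    ##.##   
    ##@##   
    ##.##   
    ##.##   
    ....#   
            
            

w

            
            
            
            
    ##.##   
    ##.##   
    ##@##   
    ##.##   
    ##.##   
    ##.##   
    ....#   
            

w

            
            
            
            
    ##.##   
    ##.##   
    ##@##   
    ##.##   
    ##.##   
    ##.##   
    ##.##   
    ....#   

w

            
            
            
            
    ##.##   
    ##.##   
    ##@##   
    ##.##   
    ##.##   
    ##.##   
    ##.##   
    ##.##   

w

            
            
            
            
    ##.##   
    ##.##   
    ##@##   
    ##.##   
    ##.##   
    ##.##   
    ##.##   
    ##.##   

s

            
            
            
    ##.##   
    ##.##   
    ##.##   
    ##@##   
    ##.##   
    ##.##   
    ##.##   
    ##.##   
    ##.##   


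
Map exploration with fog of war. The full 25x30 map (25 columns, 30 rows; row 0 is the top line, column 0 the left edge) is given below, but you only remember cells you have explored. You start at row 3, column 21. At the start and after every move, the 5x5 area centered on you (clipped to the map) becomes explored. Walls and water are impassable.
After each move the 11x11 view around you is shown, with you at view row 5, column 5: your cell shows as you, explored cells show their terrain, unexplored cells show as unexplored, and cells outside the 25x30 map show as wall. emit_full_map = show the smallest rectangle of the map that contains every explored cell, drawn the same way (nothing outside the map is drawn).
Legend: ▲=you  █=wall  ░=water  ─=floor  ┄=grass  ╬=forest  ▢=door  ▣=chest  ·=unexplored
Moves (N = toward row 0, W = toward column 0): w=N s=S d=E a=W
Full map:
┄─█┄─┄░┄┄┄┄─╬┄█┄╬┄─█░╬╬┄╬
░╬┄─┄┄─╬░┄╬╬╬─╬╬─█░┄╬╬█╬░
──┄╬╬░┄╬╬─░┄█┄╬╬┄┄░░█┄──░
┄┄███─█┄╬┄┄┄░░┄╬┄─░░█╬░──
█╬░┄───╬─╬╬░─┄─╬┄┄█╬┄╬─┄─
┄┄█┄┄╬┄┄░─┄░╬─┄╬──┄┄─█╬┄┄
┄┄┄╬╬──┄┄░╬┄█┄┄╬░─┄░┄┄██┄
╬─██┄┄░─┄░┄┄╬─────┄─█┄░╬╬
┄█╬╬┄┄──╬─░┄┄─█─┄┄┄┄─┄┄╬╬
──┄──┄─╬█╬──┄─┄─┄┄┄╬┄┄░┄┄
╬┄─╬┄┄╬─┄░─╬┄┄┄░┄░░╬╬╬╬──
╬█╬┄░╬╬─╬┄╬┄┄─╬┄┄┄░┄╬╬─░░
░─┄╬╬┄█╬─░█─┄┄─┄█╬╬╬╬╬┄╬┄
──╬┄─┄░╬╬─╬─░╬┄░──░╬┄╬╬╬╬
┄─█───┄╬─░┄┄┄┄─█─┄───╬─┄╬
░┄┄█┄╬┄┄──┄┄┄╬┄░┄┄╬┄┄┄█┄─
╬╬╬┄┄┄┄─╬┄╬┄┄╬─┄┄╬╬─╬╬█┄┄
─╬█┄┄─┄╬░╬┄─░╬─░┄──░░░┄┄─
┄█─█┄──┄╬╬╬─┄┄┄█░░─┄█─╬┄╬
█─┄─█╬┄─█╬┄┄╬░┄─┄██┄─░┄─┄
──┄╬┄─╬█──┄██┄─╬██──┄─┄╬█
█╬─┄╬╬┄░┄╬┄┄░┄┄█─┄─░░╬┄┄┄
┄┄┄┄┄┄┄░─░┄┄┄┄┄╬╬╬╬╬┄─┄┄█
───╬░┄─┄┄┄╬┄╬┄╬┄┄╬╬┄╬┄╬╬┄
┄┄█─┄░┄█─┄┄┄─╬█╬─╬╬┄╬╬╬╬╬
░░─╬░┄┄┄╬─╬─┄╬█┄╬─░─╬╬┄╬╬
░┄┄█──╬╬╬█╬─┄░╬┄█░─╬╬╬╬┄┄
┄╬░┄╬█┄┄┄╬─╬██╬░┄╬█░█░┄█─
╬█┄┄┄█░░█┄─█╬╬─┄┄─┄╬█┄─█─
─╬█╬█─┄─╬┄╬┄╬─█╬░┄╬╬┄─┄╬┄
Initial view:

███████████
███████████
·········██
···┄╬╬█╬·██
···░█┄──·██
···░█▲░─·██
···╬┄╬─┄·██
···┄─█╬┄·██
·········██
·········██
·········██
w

███████████
███████████
███████████
···█░╬╬┄·██
···┄╬╬█╬·██
···░█▲──·██
···░█╬░─·██
···╬┄╬─┄·██
···┄─█╬┄·██
·········██
·········██

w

███████████
███████████
███████████
███████████
···█░╬╬┄·██
···┄╬▲█╬·██
···░█┄──·██
···░█╬░─·██
···╬┄╬─┄·██
···┄─█╬┄·██
·········██

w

███████████
███████████
███████████
███████████
███████████
···█░▲╬┄·██
···┄╬╬█╬·██
···░█┄──·██
···░█╬░─·██
···╬┄╬─┄·██
···┄─█╬┄·██

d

███████████
███████████
███████████
███████████
███████████
··█░╬▲┄╬███
··┄╬╬█╬░███
··░█┄──░███
··░█╬░─·███
··╬┄╬─┄·███
··┄─█╬┄·███

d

███████████
███████████
███████████
███████████
███████████
·█░╬╬▲╬████
·┄╬╬█╬░████
·░█┄──░████
·░█╬░─·████
·╬┄╬─┄·████
·┄─█╬┄·████

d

███████████
███████████
███████████
███████████
███████████
█░╬╬┄▲█████
┄╬╬█╬░█████
░█┄──░█████
░█╬░─·█████
╬┄╬─┄·█████
┄─█╬┄·█████

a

███████████
███████████
███████████
███████████
███████████
·█░╬╬▲╬████
·┄╬╬█╬░████
·░█┄──░████
·░█╬░─·████
·╬┄╬─┄·████
·┄─█╬┄·████

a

███████████
███████████
███████████
███████████
███████████
··█░╬▲┄╬███
··┄╬╬█╬░███
··░█┄──░███
··░█╬░─·███
··╬┄╬─┄·███
··┄─█╬┄·███

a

███████████
███████████
███████████
███████████
███████████
···█░▲╬┄╬██
···┄╬╬█╬░██
···░█┄──░██
···░█╬░─·██
···╬┄╬─┄·██
···┄─█╬┄·██


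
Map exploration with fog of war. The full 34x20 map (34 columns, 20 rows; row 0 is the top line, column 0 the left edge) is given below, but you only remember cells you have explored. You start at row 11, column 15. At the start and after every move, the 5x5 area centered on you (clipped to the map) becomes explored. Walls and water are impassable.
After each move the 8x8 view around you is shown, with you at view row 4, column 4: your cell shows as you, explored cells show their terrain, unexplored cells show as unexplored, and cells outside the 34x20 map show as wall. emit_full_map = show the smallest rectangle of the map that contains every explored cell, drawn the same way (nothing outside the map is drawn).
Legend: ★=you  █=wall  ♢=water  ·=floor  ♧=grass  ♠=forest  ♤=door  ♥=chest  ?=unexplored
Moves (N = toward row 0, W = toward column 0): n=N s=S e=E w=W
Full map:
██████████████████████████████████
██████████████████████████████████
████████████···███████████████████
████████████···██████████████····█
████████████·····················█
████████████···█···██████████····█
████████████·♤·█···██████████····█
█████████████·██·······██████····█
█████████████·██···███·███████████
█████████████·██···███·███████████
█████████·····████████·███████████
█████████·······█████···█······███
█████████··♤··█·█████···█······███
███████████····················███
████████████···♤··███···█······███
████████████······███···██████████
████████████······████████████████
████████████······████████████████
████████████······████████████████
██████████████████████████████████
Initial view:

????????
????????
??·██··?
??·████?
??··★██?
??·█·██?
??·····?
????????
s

????????
??·██··?
??·████?
??···██?
??·█★██?
??·····?
??··♤··?
????????

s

??·██··?
??·████?
??···██?
??·█·██?
??··★··?
??··♤··?
??·····?
????????

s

??·████?
??···██?
??·█·██?
??·····?
??··★··?
??·····?
??·····?
????????

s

??···██?
??·█·██?
??·····?
??··♤··?
??··★··?
??·····?
??·····?
????????

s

??·█·██?
??·····?
??··♤··?
??·····?
??··★··?
??·····?
??·····?
????????

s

??·····?
??··♤··?
??·····?
??·····?
??··★··?
??·····?
??█████?
████████

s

??··♤··?
??·····?
??·····?
??·····?
??··★··?
??█████?
████████
████████

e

?··♤··??
?·····??
?·····█?
?·····█?
?···★·█?
?██████?
████████
████████

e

··♤··???
·····???
·····██?
·····██?
····★██?
███████?
████████
████████

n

·····???
··♤··???
·····██?
·····██?
····★██?
·····██?
███████?
████████

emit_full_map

·██··??
·████??
···██??
·█·██??
·····??
··♤··??
·····██
·····██
····★██
·····██
███████

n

·█·██???
·····???
··♤··██?
·····██?
····★██?
·····██?
·····██?
███████?

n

···██???
·█·██???
·······?
··♤··██?
····★██?
·····██?
·····██?
·····██?

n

·████???
···██???
·█·████?
·······?
··♤·★██?
·····██?
·····██?
·····██?

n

·██··???
·████???
···████?
·█·████?
····★··?
··♤··██?
·····██?
·····██?

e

██··????
████????
··█████?
█·█████?
····★··?
·♤··███?
····███?
····██??

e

█··?????
███?????
·█████·?
·█████·?
····★··?
♤··███·?
···███·?
···██???

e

··??????
██??????
█████··?
█████··?
····★··?
··███··?
··███··?
··██????

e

·???????
█???????
████···?
████···?
····★··?
·███···?
·███···?
·██?????

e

????????
????????
███···█?
███···█?
····★··?
███···█?
███···█?
██??????

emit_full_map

·██··???????
·████???????
···█████···█
·█·█████···█
·········★··
··♤··███···█
·····███···█
·····██?????
·····██?????
·····██?????
███████?????

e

????????
????????
██···█·?
██···█·?
····★··?
██···█·?
██···██?
█???????

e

????????
????????
█···█··?
█···█··?
····★··?
█···█··?
█···███?
????????

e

????????
????????
···█···?
···█···?
····★··?
···█···?
···████?
????????

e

????????
????????
··█····?
··█····?
····★··?
··█····?
··█████?
????????

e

????????
????????
·█·····?
·█·····?
····★··?
·█·····?
·██████?
????????

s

????????
·█·····?
·█·····?
·······?
·█··★··?
·██████?
??█████?
????????

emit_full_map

·██··????????????
·████????????????
···█████···█·····
·█·█████···█·····
·················
··♤··███···█··★··
·····███···██████
·····██?????█████
·····██??????????
·····██??????????
███████??????????

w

????????
··█·····
··█·····
········
··█·★···
··██████
??██████
????????

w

????????
···█····
···█····
········
···█★···
···█████
??██████
????????

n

????????
????????
···█····
···█····
····★···
···█····
···█████
??██████

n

????????
????????
??█████?
···█····
···█★···
········
···█····
···█████

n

????????
????????
??█████?
??█████?
···█★···
···█····
········
···█····

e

????????
????????
?██████?
?██████?
··█·★···
··█·····
········
··█·····

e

????????
????????
███████?
███████?
·█··★··?
·█·····?
·······?
·█·····?

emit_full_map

·██··?????███████
·████?????███████
···█████···█··★··
·█·█████···█·····
·················
··♤··███···█·····
·····███···██████
·····██???███████
·····██??????????
·····██??????????
███████??????????
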